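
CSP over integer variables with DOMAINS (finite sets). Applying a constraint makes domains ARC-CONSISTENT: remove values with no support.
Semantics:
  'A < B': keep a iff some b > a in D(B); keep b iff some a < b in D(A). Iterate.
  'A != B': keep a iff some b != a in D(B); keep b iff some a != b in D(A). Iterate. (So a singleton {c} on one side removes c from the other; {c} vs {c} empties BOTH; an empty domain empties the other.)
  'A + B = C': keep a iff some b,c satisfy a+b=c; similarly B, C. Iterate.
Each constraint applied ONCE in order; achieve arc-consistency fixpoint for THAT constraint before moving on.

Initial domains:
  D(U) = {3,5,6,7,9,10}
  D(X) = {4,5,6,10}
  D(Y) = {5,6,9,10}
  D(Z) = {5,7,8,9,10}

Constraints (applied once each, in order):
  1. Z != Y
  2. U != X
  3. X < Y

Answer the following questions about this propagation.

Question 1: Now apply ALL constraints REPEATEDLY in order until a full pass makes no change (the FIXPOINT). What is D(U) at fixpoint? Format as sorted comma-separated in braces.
Answer: {3,5,6,7,9,10}

Derivation:
pass 0 (initial): D(U)={3,5,6,7,9,10}
pass 1: X {4,5,6,10}->{4,5,6}
pass 2: no change
Fixpoint after 2 passes: D(U) = {3,5,6,7,9,10}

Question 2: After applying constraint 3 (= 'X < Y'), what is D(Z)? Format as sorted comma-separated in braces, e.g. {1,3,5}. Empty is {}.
Constraint 1 (Z != Y) on D(Z)={5,7,8,9,10} D(Y)={5,6,9,10}: no change
Constraint 2 (U != X) on D(U)={3,5,6,7,9,10} D(X)={4,5,6,10}: no change
Constraint 3 (X < Y) on D(X)={4,5,6,10} D(Y)={5,6,9,10}: X {4,5,6,10}->{4,5,6}
So after constraint 3: D(Z) = {5,7,8,9,10}

Answer: {5,7,8,9,10}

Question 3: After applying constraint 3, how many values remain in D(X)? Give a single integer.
Answer: 3

Derivation:
Constraint 1 (Z != Y) on D(Z)={5,7,8,9,10} D(Y)={5,6,9,10}: no change
Constraint 2 (U != X) on D(U)={3,5,6,7,9,10} D(X)={4,5,6,10}: no change
Constraint 3 (X < Y) on D(X)={4,5,6,10} D(Y)={5,6,9,10}: X {4,5,6,10}->{4,5,6}
So after constraint 3: D(X)={4,5,6}, size = 3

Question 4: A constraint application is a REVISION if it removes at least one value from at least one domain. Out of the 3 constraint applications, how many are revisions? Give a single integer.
Answer: 1

Derivation:
Constraint 1 (Z != Y) on D(Z)={5,7,8,9,10} D(Y)={5,6,9,10}: no change => not a revision
Constraint 2 (U != X) on D(U)={3,5,6,7,9,10} D(X)={4,5,6,10}: no change => not a revision
Constraint 3 (X < Y) on D(X)={4,5,6,10} D(Y)={5,6,9,10}: X {4,5,6,10}->{4,5,6} => REVISION
Total revisions = 1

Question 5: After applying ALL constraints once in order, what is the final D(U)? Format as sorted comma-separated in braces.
Constraint 1 (Z != Y) on D(Z)={5,7,8,9,10} D(Y)={5,6,9,10}: no change
Constraint 2 (U != X) on D(U)={3,5,6,7,9,10} D(X)={4,5,6,10}: no change
Constraint 3 (X < Y) on D(X)={4,5,6,10} D(Y)={5,6,9,10}: X {4,5,6,10}->{4,5,6}
So after all 3 constraints: D(U) = {3,5,6,7,9,10}

Answer: {3,5,6,7,9,10}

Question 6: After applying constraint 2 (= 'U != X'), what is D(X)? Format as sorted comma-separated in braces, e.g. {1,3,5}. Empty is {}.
Constraint 1 (Z != Y) on D(Z)={5,7,8,9,10} D(Y)={5,6,9,10}: no change
Constraint 2 (U != X) on D(U)={3,5,6,7,9,10} D(X)={4,5,6,10}: no change
So after constraint 2: D(X) = {4,5,6,10}

Answer: {4,5,6,10}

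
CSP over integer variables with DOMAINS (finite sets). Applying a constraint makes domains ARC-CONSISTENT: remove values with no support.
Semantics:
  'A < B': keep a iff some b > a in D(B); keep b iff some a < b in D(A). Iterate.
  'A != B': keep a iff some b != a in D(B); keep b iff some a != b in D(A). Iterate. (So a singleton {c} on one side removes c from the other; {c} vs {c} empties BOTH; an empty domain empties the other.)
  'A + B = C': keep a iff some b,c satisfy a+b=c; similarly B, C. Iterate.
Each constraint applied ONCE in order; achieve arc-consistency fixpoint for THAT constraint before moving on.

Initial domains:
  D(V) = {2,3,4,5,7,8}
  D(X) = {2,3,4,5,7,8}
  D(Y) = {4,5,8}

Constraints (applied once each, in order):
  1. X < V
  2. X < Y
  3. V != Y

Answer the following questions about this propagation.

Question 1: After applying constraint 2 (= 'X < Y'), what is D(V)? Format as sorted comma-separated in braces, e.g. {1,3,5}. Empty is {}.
Answer: {3,4,5,7,8}

Derivation:
Constraint 1 (X < V) on D(X)={2,3,4,5,7,8} D(V)={2,3,4,5,7,8}: X {2,3,4,5,7,8}->{2,3,4,5,7}; V {2,3,4,5,7,8}->{3,4,5,7,8}
Constraint 2 (X < Y) on D(X)={2,3,4,5,7} D(Y)={4,5,8}: no change
So after constraint 2: D(V) = {3,4,5,7,8}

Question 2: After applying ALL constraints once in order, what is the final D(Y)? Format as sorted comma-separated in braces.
Constraint 1 (X < V) on D(X)={2,3,4,5,7,8} D(V)={2,3,4,5,7,8}: X {2,3,4,5,7,8}->{2,3,4,5,7}; V {2,3,4,5,7,8}->{3,4,5,7,8}
Constraint 2 (X < Y) on D(X)={2,3,4,5,7} D(Y)={4,5,8}: no change
Constraint 3 (V != Y) on D(V)={3,4,5,7,8} D(Y)={4,5,8}: no change
So after all 3 constraints: D(Y) = {4,5,8}

Answer: {4,5,8}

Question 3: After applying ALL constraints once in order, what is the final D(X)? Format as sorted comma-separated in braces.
Constraint 1 (X < V) on D(X)={2,3,4,5,7,8} D(V)={2,3,4,5,7,8}: X {2,3,4,5,7,8}->{2,3,4,5,7}; V {2,3,4,5,7,8}->{3,4,5,7,8}
Constraint 2 (X < Y) on D(X)={2,3,4,5,7} D(Y)={4,5,8}: no change
Constraint 3 (V != Y) on D(V)={3,4,5,7,8} D(Y)={4,5,8}: no change
So after all 3 constraints: D(X) = {2,3,4,5,7}

Answer: {2,3,4,5,7}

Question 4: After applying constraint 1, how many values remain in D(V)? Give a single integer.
Answer: 5

Derivation:
Constraint 1 (X < V) on D(X)={2,3,4,5,7,8} D(V)={2,3,4,5,7,8}: X {2,3,4,5,7,8}->{2,3,4,5,7}; V {2,3,4,5,7,8}->{3,4,5,7,8}
So after constraint 1: D(V)={3,4,5,7,8}, size = 5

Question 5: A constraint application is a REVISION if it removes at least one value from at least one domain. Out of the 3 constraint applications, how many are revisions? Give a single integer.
Answer: 1

Derivation:
Constraint 1 (X < V) on D(X)={2,3,4,5,7,8} D(V)={2,3,4,5,7,8}: X {2,3,4,5,7,8}->{2,3,4,5,7}; V {2,3,4,5,7,8}->{3,4,5,7,8} => REVISION
Constraint 2 (X < Y) on D(X)={2,3,4,5,7} D(Y)={4,5,8}: no change => not a revision
Constraint 3 (V != Y) on D(V)={3,4,5,7,8} D(Y)={4,5,8}: no change => not a revision
Total revisions = 1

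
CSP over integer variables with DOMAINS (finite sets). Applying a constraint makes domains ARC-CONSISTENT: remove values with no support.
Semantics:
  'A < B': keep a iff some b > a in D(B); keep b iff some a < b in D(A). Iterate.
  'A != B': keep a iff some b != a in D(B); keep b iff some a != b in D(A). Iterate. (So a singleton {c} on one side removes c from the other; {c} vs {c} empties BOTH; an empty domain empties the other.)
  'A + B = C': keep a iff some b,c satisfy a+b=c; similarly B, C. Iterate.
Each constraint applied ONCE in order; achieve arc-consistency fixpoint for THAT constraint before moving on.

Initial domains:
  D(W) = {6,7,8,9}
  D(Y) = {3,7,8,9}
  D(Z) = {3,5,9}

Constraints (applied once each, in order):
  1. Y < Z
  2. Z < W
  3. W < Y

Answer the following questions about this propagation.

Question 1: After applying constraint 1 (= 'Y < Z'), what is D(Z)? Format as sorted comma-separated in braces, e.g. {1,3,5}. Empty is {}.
Answer: {5,9}

Derivation:
Constraint 1 (Y < Z) on D(Y)={3,7,8,9} D(Z)={3,5,9}: Y {3,7,8,9}->{3,7,8}; Z {3,5,9}->{5,9}
So after constraint 1: D(Z) = {5,9}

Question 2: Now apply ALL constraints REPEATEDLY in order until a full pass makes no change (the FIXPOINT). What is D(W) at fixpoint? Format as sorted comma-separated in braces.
Answer: {}

Derivation:
pass 0 (initial): D(W)={6,7,8,9}
pass 1: W {6,7,8,9}->{6,7}; Y {3,7,8,9}->{7,8}; Z {3,5,9}->{5}
pass 2: W {6,7}->{}; Y {7,8}->{}; Z {5}->{}
pass 3: no change
Fixpoint after 3 passes: D(W) = {}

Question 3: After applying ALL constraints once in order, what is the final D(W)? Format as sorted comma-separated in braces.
Answer: {6,7}

Derivation:
Constraint 1 (Y < Z) on D(Y)={3,7,8,9} D(Z)={3,5,9}: Y {3,7,8,9}->{3,7,8}; Z {3,5,9}->{5,9}
Constraint 2 (Z < W) on D(Z)={5,9} D(W)={6,7,8,9}: Z {5,9}->{5}
Constraint 3 (W < Y) on D(W)={6,7,8,9} D(Y)={3,7,8}: W {6,7,8,9}->{6,7}; Y {3,7,8}->{7,8}
So after all 3 constraints: D(W) = {6,7}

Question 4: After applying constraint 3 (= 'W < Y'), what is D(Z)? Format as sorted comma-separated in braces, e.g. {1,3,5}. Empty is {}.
Answer: {5}

Derivation:
Constraint 1 (Y < Z) on D(Y)={3,7,8,9} D(Z)={3,5,9}: Y {3,7,8,9}->{3,7,8}; Z {3,5,9}->{5,9}
Constraint 2 (Z < W) on D(Z)={5,9} D(W)={6,7,8,9}: Z {5,9}->{5}
Constraint 3 (W < Y) on D(W)={6,7,8,9} D(Y)={3,7,8}: W {6,7,8,9}->{6,7}; Y {3,7,8}->{7,8}
So after constraint 3: D(Z) = {5}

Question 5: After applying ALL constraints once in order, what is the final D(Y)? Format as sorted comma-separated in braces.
Answer: {7,8}

Derivation:
Constraint 1 (Y < Z) on D(Y)={3,7,8,9} D(Z)={3,5,9}: Y {3,7,8,9}->{3,7,8}; Z {3,5,9}->{5,9}
Constraint 2 (Z < W) on D(Z)={5,9} D(W)={6,7,8,9}: Z {5,9}->{5}
Constraint 3 (W < Y) on D(W)={6,7,8,9} D(Y)={3,7,8}: W {6,7,8,9}->{6,7}; Y {3,7,8}->{7,8}
So after all 3 constraints: D(Y) = {7,8}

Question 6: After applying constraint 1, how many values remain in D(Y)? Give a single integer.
Answer: 3

Derivation:
Constraint 1 (Y < Z) on D(Y)={3,7,8,9} D(Z)={3,5,9}: Y {3,7,8,9}->{3,7,8}; Z {3,5,9}->{5,9}
So after constraint 1: D(Y)={3,7,8}, size = 3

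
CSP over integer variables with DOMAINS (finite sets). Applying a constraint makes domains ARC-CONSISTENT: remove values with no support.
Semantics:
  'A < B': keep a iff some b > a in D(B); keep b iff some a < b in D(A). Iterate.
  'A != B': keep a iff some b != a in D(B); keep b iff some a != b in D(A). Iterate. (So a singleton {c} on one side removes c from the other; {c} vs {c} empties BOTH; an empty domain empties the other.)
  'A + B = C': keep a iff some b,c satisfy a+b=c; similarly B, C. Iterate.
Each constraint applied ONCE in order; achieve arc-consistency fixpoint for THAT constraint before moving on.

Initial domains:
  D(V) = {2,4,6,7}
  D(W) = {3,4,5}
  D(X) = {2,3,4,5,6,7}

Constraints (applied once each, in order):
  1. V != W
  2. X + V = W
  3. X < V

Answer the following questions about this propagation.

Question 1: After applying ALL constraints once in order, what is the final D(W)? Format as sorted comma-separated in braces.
Constraint 1 (V != W) on D(V)={2,4,6,7} D(W)={3,4,5}: no change
Constraint 2 (X + V = W) on D(X)={2,3,4,5,6,7} D(V)={2,4,6,7} D(W)={3,4,5}: X {2,3,4,5,6,7}->{2,3}; V {2,4,6,7}->{2}; W {3,4,5}->{4,5}
Constraint 3 (X < V) on D(X)={2,3} D(V)={2}: X {2,3}->{}; V {2}->{}
So after all 3 constraints: D(W) = {4,5}

Answer: {4,5}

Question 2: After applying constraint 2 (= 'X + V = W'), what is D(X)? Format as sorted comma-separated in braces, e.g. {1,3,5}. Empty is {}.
Answer: {2,3}

Derivation:
Constraint 1 (V != W) on D(V)={2,4,6,7} D(W)={3,4,5}: no change
Constraint 2 (X + V = W) on D(X)={2,3,4,5,6,7} D(V)={2,4,6,7} D(W)={3,4,5}: X {2,3,4,5,6,7}->{2,3}; V {2,4,6,7}->{2}; W {3,4,5}->{4,5}
So after constraint 2: D(X) = {2,3}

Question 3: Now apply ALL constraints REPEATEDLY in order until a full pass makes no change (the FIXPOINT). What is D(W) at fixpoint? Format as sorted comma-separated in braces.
Answer: {}

Derivation:
pass 0 (initial): D(W)={3,4,5}
pass 1: V {2,4,6,7}->{}; W {3,4,5}->{4,5}; X {2,3,4,5,6,7}->{}
pass 2: W {4,5}->{}
pass 3: no change
Fixpoint after 3 passes: D(W) = {}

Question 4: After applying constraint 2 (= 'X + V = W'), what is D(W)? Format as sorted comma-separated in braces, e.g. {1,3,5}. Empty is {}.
Constraint 1 (V != W) on D(V)={2,4,6,7} D(W)={3,4,5}: no change
Constraint 2 (X + V = W) on D(X)={2,3,4,5,6,7} D(V)={2,4,6,7} D(W)={3,4,5}: X {2,3,4,5,6,7}->{2,3}; V {2,4,6,7}->{2}; W {3,4,5}->{4,5}
So after constraint 2: D(W) = {4,5}

Answer: {4,5}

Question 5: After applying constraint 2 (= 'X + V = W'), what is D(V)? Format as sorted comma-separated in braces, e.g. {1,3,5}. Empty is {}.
Answer: {2}

Derivation:
Constraint 1 (V != W) on D(V)={2,4,6,7} D(W)={3,4,5}: no change
Constraint 2 (X + V = W) on D(X)={2,3,4,5,6,7} D(V)={2,4,6,7} D(W)={3,4,5}: X {2,3,4,5,6,7}->{2,3}; V {2,4,6,7}->{2}; W {3,4,5}->{4,5}
So after constraint 2: D(V) = {2}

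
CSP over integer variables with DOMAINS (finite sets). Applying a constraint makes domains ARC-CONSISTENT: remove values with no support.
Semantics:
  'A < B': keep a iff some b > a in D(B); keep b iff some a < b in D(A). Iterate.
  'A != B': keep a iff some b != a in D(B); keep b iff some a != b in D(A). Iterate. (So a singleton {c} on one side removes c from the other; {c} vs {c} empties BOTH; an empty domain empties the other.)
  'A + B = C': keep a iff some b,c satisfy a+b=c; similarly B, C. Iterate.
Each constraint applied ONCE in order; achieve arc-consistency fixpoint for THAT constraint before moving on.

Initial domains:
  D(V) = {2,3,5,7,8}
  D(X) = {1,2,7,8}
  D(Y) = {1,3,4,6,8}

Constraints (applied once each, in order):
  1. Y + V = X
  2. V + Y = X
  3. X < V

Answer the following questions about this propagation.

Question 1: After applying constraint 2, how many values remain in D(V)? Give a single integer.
Constraint 1 (Y + V = X) on D(Y)={1,3,4,6,8} D(V)={2,3,5,7,8} D(X)={1,2,7,8}: Y {1,3,4,6,8}->{1,3,4,6}; V {2,3,5,7,8}->{2,3,5,7}; X {1,2,7,8}->{7,8}
Constraint 2 (V + Y = X) on D(V)={2,3,5,7} D(Y)={1,3,4,6} D(X)={7,8}: no change
So after constraint 2: D(V)={2,3,5,7}, size = 4

Answer: 4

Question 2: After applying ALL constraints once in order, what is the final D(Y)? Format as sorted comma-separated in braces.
Answer: {1,3,4,6}

Derivation:
Constraint 1 (Y + V = X) on D(Y)={1,3,4,6,8} D(V)={2,3,5,7,8} D(X)={1,2,7,8}: Y {1,3,4,6,8}->{1,3,4,6}; V {2,3,5,7,8}->{2,3,5,7}; X {1,2,7,8}->{7,8}
Constraint 2 (V + Y = X) on D(V)={2,3,5,7} D(Y)={1,3,4,6} D(X)={7,8}: no change
Constraint 3 (X < V) on D(X)={7,8} D(V)={2,3,5,7}: X {7,8}->{}; V {2,3,5,7}->{}
So after all 3 constraints: D(Y) = {1,3,4,6}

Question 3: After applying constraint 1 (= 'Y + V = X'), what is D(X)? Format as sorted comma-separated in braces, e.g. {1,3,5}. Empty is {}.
Answer: {7,8}

Derivation:
Constraint 1 (Y + V = X) on D(Y)={1,3,4,6,8} D(V)={2,3,5,7,8} D(X)={1,2,7,8}: Y {1,3,4,6,8}->{1,3,4,6}; V {2,3,5,7,8}->{2,3,5,7}; X {1,2,7,8}->{7,8}
So after constraint 1: D(X) = {7,8}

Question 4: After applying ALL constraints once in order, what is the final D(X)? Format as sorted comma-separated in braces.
Constraint 1 (Y + V = X) on D(Y)={1,3,4,6,8} D(V)={2,3,5,7,8} D(X)={1,2,7,8}: Y {1,3,4,6,8}->{1,3,4,6}; V {2,3,5,7,8}->{2,3,5,7}; X {1,2,7,8}->{7,8}
Constraint 2 (V + Y = X) on D(V)={2,3,5,7} D(Y)={1,3,4,6} D(X)={7,8}: no change
Constraint 3 (X < V) on D(X)={7,8} D(V)={2,3,5,7}: X {7,8}->{}; V {2,3,5,7}->{}
So after all 3 constraints: D(X) = {}

Answer: {}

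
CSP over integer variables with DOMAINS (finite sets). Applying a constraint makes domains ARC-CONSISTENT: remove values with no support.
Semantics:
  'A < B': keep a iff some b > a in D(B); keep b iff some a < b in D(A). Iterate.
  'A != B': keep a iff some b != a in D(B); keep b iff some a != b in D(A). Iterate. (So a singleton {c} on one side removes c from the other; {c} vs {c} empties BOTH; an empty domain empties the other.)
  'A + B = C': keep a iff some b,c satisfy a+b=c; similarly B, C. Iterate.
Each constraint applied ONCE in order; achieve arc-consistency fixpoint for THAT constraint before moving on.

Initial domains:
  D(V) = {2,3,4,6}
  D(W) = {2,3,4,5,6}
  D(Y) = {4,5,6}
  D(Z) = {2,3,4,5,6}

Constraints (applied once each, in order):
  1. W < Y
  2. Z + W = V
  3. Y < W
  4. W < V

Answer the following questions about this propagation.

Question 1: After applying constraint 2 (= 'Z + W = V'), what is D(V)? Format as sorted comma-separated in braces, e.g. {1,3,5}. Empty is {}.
Constraint 1 (W < Y) on D(W)={2,3,4,5,6} D(Y)={4,5,6}: W {2,3,4,5,6}->{2,3,4,5}
Constraint 2 (Z + W = V) on D(Z)={2,3,4,5,6} D(W)={2,3,4,5} D(V)={2,3,4,6}: Z {2,3,4,5,6}->{2,3,4}; W {2,3,4,5}->{2,3,4}; V {2,3,4,6}->{4,6}
So after constraint 2: D(V) = {4,6}

Answer: {4,6}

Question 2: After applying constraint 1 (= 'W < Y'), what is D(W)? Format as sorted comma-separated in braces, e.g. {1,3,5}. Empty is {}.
Constraint 1 (W < Y) on D(W)={2,3,4,5,6} D(Y)={4,5,6}: W {2,3,4,5,6}->{2,3,4,5}
So after constraint 1: D(W) = {2,3,4,5}

Answer: {2,3,4,5}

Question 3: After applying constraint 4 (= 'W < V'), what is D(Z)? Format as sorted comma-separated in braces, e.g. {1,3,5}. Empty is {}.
Answer: {2,3,4}

Derivation:
Constraint 1 (W < Y) on D(W)={2,3,4,5,6} D(Y)={4,5,6}: W {2,3,4,5,6}->{2,3,4,5}
Constraint 2 (Z + W = V) on D(Z)={2,3,4,5,6} D(W)={2,3,4,5} D(V)={2,3,4,6}: Z {2,3,4,5,6}->{2,3,4}; W {2,3,4,5}->{2,3,4}; V {2,3,4,6}->{4,6}
Constraint 3 (Y < W) on D(Y)={4,5,6} D(W)={2,3,4}: Y {4,5,6}->{}; W {2,3,4}->{}
Constraint 4 (W < V) on D(W)={} D(V)={4,6}: V {4,6}->{}
So after constraint 4: D(Z) = {2,3,4}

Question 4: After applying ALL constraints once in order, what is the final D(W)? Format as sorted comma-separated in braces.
Constraint 1 (W < Y) on D(W)={2,3,4,5,6} D(Y)={4,5,6}: W {2,3,4,5,6}->{2,3,4,5}
Constraint 2 (Z + W = V) on D(Z)={2,3,4,5,6} D(W)={2,3,4,5} D(V)={2,3,4,6}: Z {2,3,4,5,6}->{2,3,4}; W {2,3,4,5}->{2,3,4}; V {2,3,4,6}->{4,6}
Constraint 3 (Y < W) on D(Y)={4,5,6} D(W)={2,3,4}: Y {4,5,6}->{}; W {2,3,4}->{}
Constraint 4 (W < V) on D(W)={} D(V)={4,6}: V {4,6}->{}
So after all 4 constraints: D(W) = {}

Answer: {}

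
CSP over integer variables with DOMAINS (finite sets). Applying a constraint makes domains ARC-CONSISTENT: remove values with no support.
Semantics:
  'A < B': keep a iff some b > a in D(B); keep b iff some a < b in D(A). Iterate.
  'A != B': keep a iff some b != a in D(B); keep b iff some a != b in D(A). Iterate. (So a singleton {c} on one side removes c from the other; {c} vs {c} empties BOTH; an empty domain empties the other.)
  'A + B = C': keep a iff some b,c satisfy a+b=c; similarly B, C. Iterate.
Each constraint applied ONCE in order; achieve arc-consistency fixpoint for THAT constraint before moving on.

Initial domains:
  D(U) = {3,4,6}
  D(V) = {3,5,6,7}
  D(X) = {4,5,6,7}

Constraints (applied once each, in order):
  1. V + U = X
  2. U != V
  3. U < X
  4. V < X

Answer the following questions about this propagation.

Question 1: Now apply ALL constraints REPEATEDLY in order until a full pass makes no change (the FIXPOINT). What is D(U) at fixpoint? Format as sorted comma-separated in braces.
Answer: {4}

Derivation:
pass 0 (initial): D(U)={3,4,6}
pass 1: U {3,4,6}->{4}; V {3,5,6,7}->{3}; X {4,5,6,7}->{6,7}
pass 2: X {6,7}->{7}
pass 3: no change
Fixpoint after 3 passes: D(U) = {4}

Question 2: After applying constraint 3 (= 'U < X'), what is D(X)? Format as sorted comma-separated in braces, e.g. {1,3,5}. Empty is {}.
Answer: {6,7}

Derivation:
Constraint 1 (V + U = X) on D(V)={3,5,6,7} D(U)={3,4,6} D(X)={4,5,6,7}: V {3,5,6,7}->{3}; U {3,4,6}->{3,4}; X {4,5,6,7}->{6,7}
Constraint 2 (U != V) on D(U)={3,4} D(V)={3}: U {3,4}->{4}
Constraint 3 (U < X) on D(U)={4} D(X)={6,7}: no change
So after constraint 3: D(X) = {6,7}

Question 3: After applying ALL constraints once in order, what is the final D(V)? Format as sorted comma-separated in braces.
Constraint 1 (V + U = X) on D(V)={3,5,6,7} D(U)={3,4,6} D(X)={4,5,6,7}: V {3,5,6,7}->{3}; U {3,4,6}->{3,4}; X {4,5,6,7}->{6,7}
Constraint 2 (U != V) on D(U)={3,4} D(V)={3}: U {3,4}->{4}
Constraint 3 (U < X) on D(U)={4} D(X)={6,7}: no change
Constraint 4 (V < X) on D(V)={3} D(X)={6,7}: no change
So after all 4 constraints: D(V) = {3}

Answer: {3}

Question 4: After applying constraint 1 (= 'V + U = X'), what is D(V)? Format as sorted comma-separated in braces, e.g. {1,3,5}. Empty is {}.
Constraint 1 (V + U = X) on D(V)={3,5,6,7} D(U)={3,4,6} D(X)={4,5,6,7}: V {3,5,6,7}->{3}; U {3,4,6}->{3,4}; X {4,5,6,7}->{6,7}
So after constraint 1: D(V) = {3}

Answer: {3}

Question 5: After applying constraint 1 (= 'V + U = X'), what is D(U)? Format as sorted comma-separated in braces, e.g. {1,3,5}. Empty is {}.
Answer: {3,4}

Derivation:
Constraint 1 (V + U = X) on D(V)={3,5,6,7} D(U)={3,4,6} D(X)={4,5,6,7}: V {3,5,6,7}->{3}; U {3,4,6}->{3,4}; X {4,5,6,7}->{6,7}
So after constraint 1: D(U) = {3,4}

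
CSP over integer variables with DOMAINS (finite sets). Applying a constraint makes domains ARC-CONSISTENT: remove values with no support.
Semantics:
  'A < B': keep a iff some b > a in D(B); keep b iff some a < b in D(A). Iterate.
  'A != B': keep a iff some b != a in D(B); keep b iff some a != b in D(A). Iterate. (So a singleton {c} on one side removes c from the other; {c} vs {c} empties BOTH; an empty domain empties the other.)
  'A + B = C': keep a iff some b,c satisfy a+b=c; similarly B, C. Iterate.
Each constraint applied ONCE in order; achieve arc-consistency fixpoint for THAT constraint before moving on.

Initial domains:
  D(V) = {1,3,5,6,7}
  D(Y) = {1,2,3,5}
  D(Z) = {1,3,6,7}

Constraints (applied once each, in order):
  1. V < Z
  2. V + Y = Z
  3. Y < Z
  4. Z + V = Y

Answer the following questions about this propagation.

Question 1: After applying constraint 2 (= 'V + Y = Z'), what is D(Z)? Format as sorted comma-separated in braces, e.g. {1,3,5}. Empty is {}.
Answer: {3,6,7}

Derivation:
Constraint 1 (V < Z) on D(V)={1,3,5,6,7} D(Z)={1,3,6,7}: V {1,3,5,6,7}->{1,3,5,6}; Z {1,3,6,7}->{3,6,7}
Constraint 2 (V + Y = Z) on D(V)={1,3,5,6} D(Y)={1,2,3,5} D(Z)={3,6,7}: no change
So after constraint 2: D(Z) = {3,6,7}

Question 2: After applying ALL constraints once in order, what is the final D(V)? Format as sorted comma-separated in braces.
Answer: {}

Derivation:
Constraint 1 (V < Z) on D(V)={1,3,5,6,7} D(Z)={1,3,6,7}: V {1,3,5,6,7}->{1,3,5,6}; Z {1,3,6,7}->{3,6,7}
Constraint 2 (V + Y = Z) on D(V)={1,3,5,6} D(Y)={1,2,3,5} D(Z)={3,6,7}: no change
Constraint 3 (Y < Z) on D(Y)={1,2,3,5} D(Z)={3,6,7}: no change
Constraint 4 (Z + V = Y) on D(Z)={3,6,7} D(V)={1,3,5,6} D(Y)={1,2,3,5}: Z {3,6,7}->{}; V {1,3,5,6}->{}; Y {1,2,3,5}->{}
So after all 4 constraints: D(V) = {}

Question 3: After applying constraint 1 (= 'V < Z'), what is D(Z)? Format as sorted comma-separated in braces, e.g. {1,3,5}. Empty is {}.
Constraint 1 (V < Z) on D(V)={1,3,5,6,7} D(Z)={1,3,6,7}: V {1,3,5,6,7}->{1,3,5,6}; Z {1,3,6,7}->{3,6,7}
So after constraint 1: D(Z) = {3,6,7}

Answer: {3,6,7}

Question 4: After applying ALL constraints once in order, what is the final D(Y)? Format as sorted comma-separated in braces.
Answer: {}

Derivation:
Constraint 1 (V < Z) on D(V)={1,3,5,6,7} D(Z)={1,3,6,7}: V {1,3,5,6,7}->{1,3,5,6}; Z {1,3,6,7}->{3,6,7}
Constraint 2 (V + Y = Z) on D(V)={1,3,5,6} D(Y)={1,2,3,5} D(Z)={3,6,7}: no change
Constraint 3 (Y < Z) on D(Y)={1,2,3,5} D(Z)={3,6,7}: no change
Constraint 4 (Z + V = Y) on D(Z)={3,6,7} D(V)={1,3,5,6} D(Y)={1,2,3,5}: Z {3,6,7}->{}; V {1,3,5,6}->{}; Y {1,2,3,5}->{}
So after all 4 constraints: D(Y) = {}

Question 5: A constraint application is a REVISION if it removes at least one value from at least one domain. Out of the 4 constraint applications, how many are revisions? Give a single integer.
Answer: 2

Derivation:
Constraint 1 (V < Z) on D(V)={1,3,5,6,7} D(Z)={1,3,6,7}: V {1,3,5,6,7}->{1,3,5,6}; Z {1,3,6,7}->{3,6,7} => REVISION
Constraint 2 (V + Y = Z) on D(V)={1,3,5,6} D(Y)={1,2,3,5} D(Z)={3,6,7}: no change => not a revision
Constraint 3 (Y < Z) on D(Y)={1,2,3,5} D(Z)={3,6,7}: no change => not a revision
Constraint 4 (Z + V = Y) on D(Z)={3,6,7} D(V)={1,3,5,6} D(Y)={1,2,3,5}: Z {3,6,7}->{}; V {1,3,5,6}->{}; Y {1,2,3,5}->{} => REVISION
Total revisions = 2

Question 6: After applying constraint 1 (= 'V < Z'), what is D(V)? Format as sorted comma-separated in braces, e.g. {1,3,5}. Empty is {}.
Constraint 1 (V < Z) on D(V)={1,3,5,6,7} D(Z)={1,3,6,7}: V {1,3,5,6,7}->{1,3,5,6}; Z {1,3,6,7}->{3,6,7}
So after constraint 1: D(V) = {1,3,5,6}

Answer: {1,3,5,6}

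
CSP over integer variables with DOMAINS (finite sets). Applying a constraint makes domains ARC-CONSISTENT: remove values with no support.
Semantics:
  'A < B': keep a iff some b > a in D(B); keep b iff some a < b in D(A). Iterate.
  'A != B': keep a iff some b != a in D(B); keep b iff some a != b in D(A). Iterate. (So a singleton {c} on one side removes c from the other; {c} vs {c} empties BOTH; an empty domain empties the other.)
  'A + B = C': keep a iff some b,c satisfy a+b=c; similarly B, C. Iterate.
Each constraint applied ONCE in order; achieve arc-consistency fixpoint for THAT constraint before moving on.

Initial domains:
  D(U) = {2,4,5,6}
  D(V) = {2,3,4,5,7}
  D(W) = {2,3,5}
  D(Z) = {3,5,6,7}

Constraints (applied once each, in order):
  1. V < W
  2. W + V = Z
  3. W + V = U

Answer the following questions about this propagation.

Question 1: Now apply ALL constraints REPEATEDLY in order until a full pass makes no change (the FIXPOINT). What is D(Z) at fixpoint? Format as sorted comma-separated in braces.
Answer: {5}

Derivation:
pass 0 (initial): D(Z)={3,5,6,7}
pass 1: U {2,4,5,6}->{5,6}; V {2,3,4,5,7}->{2,3}; W {2,3,5}->{3}; Z {3,5,6,7}->{5,6,7}
pass 2: U {5,6}->{5}; V {2,3}->{2}; Z {5,6,7}->{5}
pass 3: no change
Fixpoint after 3 passes: D(Z) = {5}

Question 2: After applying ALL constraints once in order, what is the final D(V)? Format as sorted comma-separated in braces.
Answer: {2,3}

Derivation:
Constraint 1 (V < W) on D(V)={2,3,4,5,7} D(W)={2,3,5}: V {2,3,4,5,7}->{2,3,4}; W {2,3,5}->{3,5}
Constraint 2 (W + V = Z) on D(W)={3,5} D(V)={2,3,4} D(Z)={3,5,6,7}: Z {3,5,6,7}->{5,6,7}
Constraint 3 (W + V = U) on D(W)={3,5} D(V)={2,3,4} D(U)={2,4,5,6}: W {3,5}->{3}; V {2,3,4}->{2,3}; U {2,4,5,6}->{5,6}
So after all 3 constraints: D(V) = {2,3}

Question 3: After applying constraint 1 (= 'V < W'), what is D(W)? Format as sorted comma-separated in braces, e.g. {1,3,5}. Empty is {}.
Answer: {3,5}

Derivation:
Constraint 1 (V < W) on D(V)={2,3,4,5,7} D(W)={2,3,5}: V {2,3,4,5,7}->{2,3,4}; W {2,3,5}->{3,5}
So after constraint 1: D(W) = {3,5}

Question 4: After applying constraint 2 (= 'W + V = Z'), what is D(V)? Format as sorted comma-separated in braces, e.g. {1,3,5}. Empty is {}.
Constraint 1 (V < W) on D(V)={2,3,4,5,7} D(W)={2,3,5}: V {2,3,4,5,7}->{2,3,4}; W {2,3,5}->{3,5}
Constraint 2 (W + V = Z) on D(W)={3,5} D(V)={2,3,4} D(Z)={3,5,6,7}: Z {3,5,6,7}->{5,6,7}
So after constraint 2: D(V) = {2,3,4}

Answer: {2,3,4}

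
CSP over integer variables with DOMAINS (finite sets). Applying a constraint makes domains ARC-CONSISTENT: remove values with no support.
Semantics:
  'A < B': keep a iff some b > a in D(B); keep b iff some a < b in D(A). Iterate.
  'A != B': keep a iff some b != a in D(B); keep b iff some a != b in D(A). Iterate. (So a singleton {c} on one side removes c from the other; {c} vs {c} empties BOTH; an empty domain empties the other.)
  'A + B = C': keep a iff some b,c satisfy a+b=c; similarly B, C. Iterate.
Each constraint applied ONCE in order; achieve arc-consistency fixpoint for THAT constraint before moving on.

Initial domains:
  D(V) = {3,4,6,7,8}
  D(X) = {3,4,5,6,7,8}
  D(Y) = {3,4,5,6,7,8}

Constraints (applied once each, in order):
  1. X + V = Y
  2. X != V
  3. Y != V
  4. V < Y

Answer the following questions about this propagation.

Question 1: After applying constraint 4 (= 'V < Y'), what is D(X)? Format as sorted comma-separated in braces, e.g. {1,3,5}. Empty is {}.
Constraint 1 (X + V = Y) on D(X)={3,4,5,6,7,8} D(V)={3,4,6,7,8} D(Y)={3,4,5,6,7,8}: X {3,4,5,6,7,8}->{3,4,5}; V {3,4,6,7,8}->{3,4}; Y {3,4,5,6,7,8}->{6,7,8}
Constraint 2 (X != V) on D(X)={3,4,5} D(V)={3,4}: no change
Constraint 3 (Y != V) on D(Y)={6,7,8} D(V)={3,4}: no change
Constraint 4 (V < Y) on D(V)={3,4} D(Y)={6,7,8}: no change
So after constraint 4: D(X) = {3,4,5}

Answer: {3,4,5}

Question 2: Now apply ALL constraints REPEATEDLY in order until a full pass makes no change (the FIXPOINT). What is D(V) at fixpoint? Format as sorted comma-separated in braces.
pass 0 (initial): D(V)={3,4,6,7,8}
pass 1: V {3,4,6,7,8}->{3,4}; X {3,4,5,6,7,8}->{3,4,5}; Y {3,4,5,6,7,8}->{6,7,8}
pass 2: no change
Fixpoint after 2 passes: D(V) = {3,4}

Answer: {3,4}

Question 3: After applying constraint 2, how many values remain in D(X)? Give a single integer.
Constraint 1 (X + V = Y) on D(X)={3,4,5,6,7,8} D(V)={3,4,6,7,8} D(Y)={3,4,5,6,7,8}: X {3,4,5,6,7,8}->{3,4,5}; V {3,4,6,7,8}->{3,4}; Y {3,4,5,6,7,8}->{6,7,8}
Constraint 2 (X != V) on D(X)={3,4,5} D(V)={3,4}: no change
So after constraint 2: D(X)={3,4,5}, size = 3

Answer: 3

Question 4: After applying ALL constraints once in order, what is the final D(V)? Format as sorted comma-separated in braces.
Answer: {3,4}

Derivation:
Constraint 1 (X + V = Y) on D(X)={3,4,5,6,7,8} D(V)={3,4,6,7,8} D(Y)={3,4,5,6,7,8}: X {3,4,5,6,7,8}->{3,4,5}; V {3,4,6,7,8}->{3,4}; Y {3,4,5,6,7,8}->{6,7,8}
Constraint 2 (X != V) on D(X)={3,4,5} D(V)={3,4}: no change
Constraint 3 (Y != V) on D(Y)={6,7,8} D(V)={3,4}: no change
Constraint 4 (V < Y) on D(V)={3,4} D(Y)={6,7,8}: no change
So after all 4 constraints: D(V) = {3,4}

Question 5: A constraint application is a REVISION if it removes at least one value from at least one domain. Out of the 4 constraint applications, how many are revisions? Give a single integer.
Answer: 1

Derivation:
Constraint 1 (X + V = Y) on D(X)={3,4,5,6,7,8} D(V)={3,4,6,7,8} D(Y)={3,4,5,6,7,8}: X {3,4,5,6,7,8}->{3,4,5}; V {3,4,6,7,8}->{3,4}; Y {3,4,5,6,7,8}->{6,7,8} => REVISION
Constraint 2 (X != V) on D(X)={3,4,5} D(V)={3,4}: no change => not a revision
Constraint 3 (Y != V) on D(Y)={6,7,8} D(V)={3,4}: no change => not a revision
Constraint 4 (V < Y) on D(V)={3,4} D(Y)={6,7,8}: no change => not a revision
Total revisions = 1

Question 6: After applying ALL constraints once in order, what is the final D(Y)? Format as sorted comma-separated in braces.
Answer: {6,7,8}

Derivation:
Constraint 1 (X + V = Y) on D(X)={3,4,5,6,7,8} D(V)={3,4,6,7,8} D(Y)={3,4,5,6,7,8}: X {3,4,5,6,7,8}->{3,4,5}; V {3,4,6,7,8}->{3,4}; Y {3,4,5,6,7,8}->{6,7,8}
Constraint 2 (X != V) on D(X)={3,4,5} D(V)={3,4}: no change
Constraint 3 (Y != V) on D(Y)={6,7,8} D(V)={3,4}: no change
Constraint 4 (V < Y) on D(V)={3,4} D(Y)={6,7,8}: no change
So after all 4 constraints: D(Y) = {6,7,8}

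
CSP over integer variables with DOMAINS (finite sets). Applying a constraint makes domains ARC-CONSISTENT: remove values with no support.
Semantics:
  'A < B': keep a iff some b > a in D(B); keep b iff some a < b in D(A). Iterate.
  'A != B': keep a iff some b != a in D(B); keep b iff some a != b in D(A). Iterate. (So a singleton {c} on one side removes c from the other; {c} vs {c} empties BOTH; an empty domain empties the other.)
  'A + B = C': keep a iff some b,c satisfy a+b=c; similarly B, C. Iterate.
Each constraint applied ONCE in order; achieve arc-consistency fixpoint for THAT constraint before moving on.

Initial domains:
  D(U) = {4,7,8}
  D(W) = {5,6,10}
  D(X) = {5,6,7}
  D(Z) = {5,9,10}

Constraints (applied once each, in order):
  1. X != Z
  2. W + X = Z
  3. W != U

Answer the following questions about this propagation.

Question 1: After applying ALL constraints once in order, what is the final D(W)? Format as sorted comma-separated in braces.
Constraint 1 (X != Z) on D(X)={5,6,7} D(Z)={5,9,10}: no change
Constraint 2 (W + X = Z) on D(W)={5,6,10} D(X)={5,6,7} D(Z)={5,9,10}: W {5,6,10}->{5}; X {5,6,7}->{5}; Z {5,9,10}->{10}
Constraint 3 (W != U) on D(W)={5} D(U)={4,7,8}: no change
So after all 3 constraints: D(W) = {5}

Answer: {5}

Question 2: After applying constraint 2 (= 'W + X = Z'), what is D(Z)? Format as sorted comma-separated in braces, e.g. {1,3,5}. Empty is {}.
Answer: {10}

Derivation:
Constraint 1 (X != Z) on D(X)={5,6,7} D(Z)={5,9,10}: no change
Constraint 2 (W + X = Z) on D(W)={5,6,10} D(X)={5,6,7} D(Z)={5,9,10}: W {5,6,10}->{5}; X {5,6,7}->{5}; Z {5,9,10}->{10}
So after constraint 2: D(Z) = {10}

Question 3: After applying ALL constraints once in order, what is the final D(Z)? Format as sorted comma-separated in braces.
Answer: {10}

Derivation:
Constraint 1 (X != Z) on D(X)={5,6,7} D(Z)={5,9,10}: no change
Constraint 2 (W + X = Z) on D(W)={5,6,10} D(X)={5,6,7} D(Z)={5,9,10}: W {5,6,10}->{5}; X {5,6,7}->{5}; Z {5,9,10}->{10}
Constraint 3 (W != U) on D(W)={5} D(U)={4,7,8}: no change
So after all 3 constraints: D(Z) = {10}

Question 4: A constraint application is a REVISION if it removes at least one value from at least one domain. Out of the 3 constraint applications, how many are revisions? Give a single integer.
Answer: 1

Derivation:
Constraint 1 (X != Z) on D(X)={5,6,7} D(Z)={5,9,10}: no change => not a revision
Constraint 2 (W + X = Z) on D(W)={5,6,10} D(X)={5,6,7} D(Z)={5,9,10}: W {5,6,10}->{5}; X {5,6,7}->{5}; Z {5,9,10}->{10} => REVISION
Constraint 3 (W != U) on D(W)={5} D(U)={4,7,8}: no change => not a revision
Total revisions = 1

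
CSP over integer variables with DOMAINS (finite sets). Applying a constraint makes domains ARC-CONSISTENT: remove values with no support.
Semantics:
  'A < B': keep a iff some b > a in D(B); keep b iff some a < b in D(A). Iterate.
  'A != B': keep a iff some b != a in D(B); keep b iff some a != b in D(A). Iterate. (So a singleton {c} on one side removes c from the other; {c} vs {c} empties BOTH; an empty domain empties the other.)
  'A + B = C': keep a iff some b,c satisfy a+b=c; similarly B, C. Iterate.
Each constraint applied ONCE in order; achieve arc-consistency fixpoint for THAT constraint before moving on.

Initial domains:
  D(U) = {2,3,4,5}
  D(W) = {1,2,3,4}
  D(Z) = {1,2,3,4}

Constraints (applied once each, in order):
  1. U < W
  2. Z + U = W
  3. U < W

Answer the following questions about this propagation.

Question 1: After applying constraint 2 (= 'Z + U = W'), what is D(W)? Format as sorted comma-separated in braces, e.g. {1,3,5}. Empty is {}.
Constraint 1 (U < W) on D(U)={2,3,4,5} D(W)={1,2,3,4}: U {2,3,4,5}->{2,3}; W {1,2,3,4}->{3,4}
Constraint 2 (Z + U = W) on D(Z)={1,2,3,4} D(U)={2,3} D(W)={3,4}: Z {1,2,3,4}->{1,2}
So after constraint 2: D(W) = {3,4}

Answer: {3,4}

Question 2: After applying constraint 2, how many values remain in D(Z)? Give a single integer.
Answer: 2

Derivation:
Constraint 1 (U < W) on D(U)={2,3,4,5} D(W)={1,2,3,4}: U {2,3,4,5}->{2,3}; W {1,2,3,4}->{3,4}
Constraint 2 (Z + U = W) on D(Z)={1,2,3,4} D(U)={2,3} D(W)={3,4}: Z {1,2,3,4}->{1,2}
So after constraint 2: D(Z)={1,2}, size = 2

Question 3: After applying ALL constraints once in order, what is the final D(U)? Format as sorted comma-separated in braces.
Constraint 1 (U < W) on D(U)={2,3,4,5} D(W)={1,2,3,4}: U {2,3,4,5}->{2,3}; W {1,2,3,4}->{3,4}
Constraint 2 (Z + U = W) on D(Z)={1,2,3,4} D(U)={2,3} D(W)={3,4}: Z {1,2,3,4}->{1,2}
Constraint 3 (U < W) on D(U)={2,3} D(W)={3,4}: no change
So after all 3 constraints: D(U) = {2,3}

Answer: {2,3}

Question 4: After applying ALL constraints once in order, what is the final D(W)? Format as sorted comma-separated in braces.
Constraint 1 (U < W) on D(U)={2,3,4,5} D(W)={1,2,3,4}: U {2,3,4,5}->{2,3}; W {1,2,3,4}->{3,4}
Constraint 2 (Z + U = W) on D(Z)={1,2,3,4} D(U)={2,3} D(W)={3,4}: Z {1,2,3,4}->{1,2}
Constraint 3 (U < W) on D(U)={2,3} D(W)={3,4}: no change
So after all 3 constraints: D(W) = {3,4}

Answer: {3,4}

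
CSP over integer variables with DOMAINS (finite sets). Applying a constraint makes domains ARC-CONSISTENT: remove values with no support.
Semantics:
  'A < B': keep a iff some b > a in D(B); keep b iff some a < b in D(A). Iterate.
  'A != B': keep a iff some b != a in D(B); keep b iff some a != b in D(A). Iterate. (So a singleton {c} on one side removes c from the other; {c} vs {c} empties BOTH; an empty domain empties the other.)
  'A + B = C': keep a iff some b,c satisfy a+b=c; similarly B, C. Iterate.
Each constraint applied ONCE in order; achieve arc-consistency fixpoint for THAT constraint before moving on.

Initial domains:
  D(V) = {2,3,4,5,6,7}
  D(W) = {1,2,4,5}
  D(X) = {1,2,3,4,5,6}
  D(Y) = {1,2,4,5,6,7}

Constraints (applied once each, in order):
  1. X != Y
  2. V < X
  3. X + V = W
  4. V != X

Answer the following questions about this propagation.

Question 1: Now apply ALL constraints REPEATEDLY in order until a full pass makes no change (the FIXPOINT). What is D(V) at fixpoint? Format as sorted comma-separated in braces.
Answer: {2}

Derivation:
pass 0 (initial): D(V)={2,3,4,5,6,7}
pass 1: V {2,3,4,5,6,7}->{2}; W {1,2,4,5}->{5}; X {1,2,3,4,5,6}->{3}
pass 2: no change
Fixpoint after 2 passes: D(V) = {2}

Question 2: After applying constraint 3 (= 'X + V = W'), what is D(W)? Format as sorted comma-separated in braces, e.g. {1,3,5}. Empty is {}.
Answer: {5}

Derivation:
Constraint 1 (X != Y) on D(X)={1,2,3,4,5,6} D(Y)={1,2,4,5,6,7}: no change
Constraint 2 (V < X) on D(V)={2,3,4,5,6,7} D(X)={1,2,3,4,5,6}: V {2,3,4,5,6,7}->{2,3,4,5}; X {1,2,3,4,5,6}->{3,4,5,6}
Constraint 3 (X + V = W) on D(X)={3,4,5,6} D(V)={2,3,4,5} D(W)={1,2,4,5}: X {3,4,5,6}->{3}; V {2,3,4,5}->{2}; W {1,2,4,5}->{5}
So after constraint 3: D(W) = {5}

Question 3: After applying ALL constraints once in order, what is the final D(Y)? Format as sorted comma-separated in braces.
Answer: {1,2,4,5,6,7}

Derivation:
Constraint 1 (X != Y) on D(X)={1,2,3,4,5,6} D(Y)={1,2,4,5,6,7}: no change
Constraint 2 (V < X) on D(V)={2,3,4,5,6,7} D(X)={1,2,3,4,5,6}: V {2,3,4,5,6,7}->{2,3,4,5}; X {1,2,3,4,5,6}->{3,4,5,6}
Constraint 3 (X + V = W) on D(X)={3,4,5,6} D(V)={2,3,4,5} D(W)={1,2,4,5}: X {3,4,5,6}->{3}; V {2,3,4,5}->{2}; W {1,2,4,5}->{5}
Constraint 4 (V != X) on D(V)={2} D(X)={3}: no change
So after all 4 constraints: D(Y) = {1,2,4,5,6,7}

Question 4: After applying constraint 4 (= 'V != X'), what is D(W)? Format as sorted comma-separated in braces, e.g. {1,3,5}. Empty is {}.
Answer: {5}

Derivation:
Constraint 1 (X != Y) on D(X)={1,2,3,4,5,6} D(Y)={1,2,4,5,6,7}: no change
Constraint 2 (V < X) on D(V)={2,3,4,5,6,7} D(X)={1,2,3,4,5,6}: V {2,3,4,5,6,7}->{2,3,4,5}; X {1,2,3,4,5,6}->{3,4,5,6}
Constraint 3 (X + V = W) on D(X)={3,4,5,6} D(V)={2,3,4,5} D(W)={1,2,4,5}: X {3,4,5,6}->{3}; V {2,3,4,5}->{2}; W {1,2,4,5}->{5}
Constraint 4 (V != X) on D(V)={2} D(X)={3}: no change
So after constraint 4: D(W) = {5}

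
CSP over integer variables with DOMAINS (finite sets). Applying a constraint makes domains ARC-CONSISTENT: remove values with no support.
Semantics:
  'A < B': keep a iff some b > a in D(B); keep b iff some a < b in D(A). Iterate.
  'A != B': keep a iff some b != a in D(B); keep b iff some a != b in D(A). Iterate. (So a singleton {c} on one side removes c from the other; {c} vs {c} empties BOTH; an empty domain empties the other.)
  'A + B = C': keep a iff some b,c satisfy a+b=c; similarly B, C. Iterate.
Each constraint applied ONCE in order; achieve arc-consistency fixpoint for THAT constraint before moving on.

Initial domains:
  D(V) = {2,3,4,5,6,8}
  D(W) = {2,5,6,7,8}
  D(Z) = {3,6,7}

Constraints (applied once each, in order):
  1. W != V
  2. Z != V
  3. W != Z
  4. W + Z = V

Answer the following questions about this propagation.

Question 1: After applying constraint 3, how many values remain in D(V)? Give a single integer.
Answer: 6

Derivation:
Constraint 1 (W != V) on D(W)={2,5,6,7,8} D(V)={2,3,4,5,6,8}: no change
Constraint 2 (Z != V) on D(Z)={3,6,7} D(V)={2,3,4,5,6,8}: no change
Constraint 3 (W != Z) on D(W)={2,5,6,7,8} D(Z)={3,6,7}: no change
So after constraint 3: D(V)={2,3,4,5,6,8}, size = 6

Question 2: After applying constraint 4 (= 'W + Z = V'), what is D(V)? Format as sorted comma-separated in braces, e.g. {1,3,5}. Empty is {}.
Answer: {5,8}

Derivation:
Constraint 1 (W != V) on D(W)={2,5,6,7,8} D(V)={2,3,4,5,6,8}: no change
Constraint 2 (Z != V) on D(Z)={3,6,7} D(V)={2,3,4,5,6,8}: no change
Constraint 3 (W != Z) on D(W)={2,5,6,7,8} D(Z)={3,6,7}: no change
Constraint 4 (W + Z = V) on D(W)={2,5,6,7,8} D(Z)={3,6,7} D(V)={2,3,4,5,6,8}: W {2,5,6,7,8}->{2,5}; Z {3,6,7}->{3,6}; V {2,3,4,5,6,8}->{5,8}
So after constraint 4: D(V) = {5,8}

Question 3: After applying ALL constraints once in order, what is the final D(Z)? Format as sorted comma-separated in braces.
Answer: {3,6}

Derivation:
Constraint 1 (W != V) on D(W)={2,5,6,7,8} D(V)={2,3,4,5,6,8}: no change
Constraint 2 (Z != V) on D(Z)={3,6,7} D(V)={2,3,4,5,6,8}: no change
Constraint 3 (W != Z) on D(W)={2,5,6,7,8} D(Z)={3,6,7}: no change
Constraint 4 (W + Z = V) on D(W)={2,5,6,7,8} D(Z)={3,6,7} D(V)={2,3,4,5,6,8}: W {2,5,6,7,8}->{2,5}; Z {3,6,7}->{3,6}; V {2,3,4,5,6,8}->{5,8}
So after all 4 constraints: D(Z) = {3,6}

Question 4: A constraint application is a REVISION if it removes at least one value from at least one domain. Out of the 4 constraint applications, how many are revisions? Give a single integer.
Constraint 1 (W != V) on D(W)={2,5,6,7,8} D(V)={2,3,4,5,6,8}: no change => not a revision
Constraint 2 (Z != V) on D(Z)={3,6,7} D(V)={2,3,4,5,6,8}: no change => not a revision
Constraint 3 (W != Z) on D(W)={2,5,6,7,8} D(Z)={3,6,7}: no change => not a revision
Constraint 4 (W + Z = V) on D(W)={2,5,6,7,8} D(Z)={3,6,7} D(V)={2,3,4,5,6,8}: W {2,5,6,7,8}->{2,5}; Z {3,6,7}->{3,6}; V {2,3,4,5,6,8}->{5,8} => REVISION
Total revisions = 1

Answer: 1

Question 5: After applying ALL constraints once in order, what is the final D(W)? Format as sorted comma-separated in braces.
Constraint 1 (W != V) on D(W)={2,5,6,7,8} D(V)={2,3,4,5,6,8}: no change
Constraint 2 (Z != V) on D(Z)={3,6,7} D(V)={2,3,4,5,6,8}: no change
Constraint 3 (W != Z) on D(W)={2,5,6,7,8} D(Z)={3,6,7}: no change
Constraint 4 (W + Z = V) on D(W)={2,5,6,7,8} D(Z)={3,6,7} D(V)={2,3,4,5,6,8}: W {2,5,6,7,8}->{2,5}; Z {3,6,7}->{3,6}; V {2,3,4,5,6,8}->{5,8}
So after all 4 constraints: D(W) = {2,5}

Answer: {2,5}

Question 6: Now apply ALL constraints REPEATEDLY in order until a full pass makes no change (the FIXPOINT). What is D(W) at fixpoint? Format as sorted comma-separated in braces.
pass 0 (initial): D(W)={2,5,6,7,8}
pass 1: V {2,3,4,5,6,8}->{5,8}; W {2,5,6,7,8}->{2,5}; Z {3,6,7}->{3,6}
pass 2: no change
Fixpoint after 2 passes: D(W) = {2,5}

Answer: {2,5}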